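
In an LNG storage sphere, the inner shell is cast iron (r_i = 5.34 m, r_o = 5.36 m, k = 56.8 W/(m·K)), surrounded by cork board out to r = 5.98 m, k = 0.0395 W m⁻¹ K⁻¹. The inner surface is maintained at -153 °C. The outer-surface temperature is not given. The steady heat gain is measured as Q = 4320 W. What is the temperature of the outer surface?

Sum the resistances:
  R_cast iron = (1/5.34 − 1/5.36)/(4πk) = 6.988×10^-4/(4π·56.8) = 9.790×10^-7 K/W
  R_cork board = (1/5.36 − 1/5.98)/(4πk) = 0.01934/(4π·0.0395) = 0.03897 K/W
ΣR = 0.03897 K/W
ΔT = Q·ΣR = 4320 × 0.03897 = 168.4 K
Heat flows inward, so T_out = T_in + ΔT = -153 + 168.4 = 15.4 °C

T_out = 15.4 °C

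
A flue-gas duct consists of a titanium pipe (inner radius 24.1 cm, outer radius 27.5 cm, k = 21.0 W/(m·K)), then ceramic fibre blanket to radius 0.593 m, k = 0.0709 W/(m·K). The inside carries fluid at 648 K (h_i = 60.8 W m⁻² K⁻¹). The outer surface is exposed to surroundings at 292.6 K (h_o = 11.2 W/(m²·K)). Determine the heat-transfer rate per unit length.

Q' = 202 W/m

Series thermal resistances, inner to outer:
  R'_conv,in = 1/(2πr h) = 1/(2π·0.241·60.8) = 0.01086 m·K/W
  R'_titanium = ln(0.275/0.241)/(2πk) = 0.1320/(2π·21.0) = 0.001000 m·K/W
  R'_ceramic fibre blanket = ln(0.593/0.275)/(2πk) = 0.7684/(2π·0.0709) = 1.725 m·K/W
  R'_conv,out = 1/(2πr h) = 1/(2π·0.593·11.2) = 0.02396 m·K/W
ΣR = 0.01086 + 0.001000 + 1.725 + 0.02396 = 1.761 m·K/W
Q' = ΔT/ΣR = (648 K − 292.6 K)/1.761 = 202 W/m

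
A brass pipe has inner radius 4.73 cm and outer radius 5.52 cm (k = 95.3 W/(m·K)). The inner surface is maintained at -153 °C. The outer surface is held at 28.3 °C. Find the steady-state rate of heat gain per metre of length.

Q' = 2πk·ΔT/ln(r₂/r₁) = 2π × 95.3 × 181.3 / ln(0.0552/0.0473) = 7.03×10^5 W/m

Q' = 7.03×10^5 W/m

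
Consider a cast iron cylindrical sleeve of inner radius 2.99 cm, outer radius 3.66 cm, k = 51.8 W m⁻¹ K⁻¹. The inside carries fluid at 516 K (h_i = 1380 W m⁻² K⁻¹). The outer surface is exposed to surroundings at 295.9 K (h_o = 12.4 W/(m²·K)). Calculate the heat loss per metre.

Series thermal resistances, inner to outer:
  R'_conv,in = 1/(2πr h) = 1/(2π·0.0299·1380) = 0.003857 m·K/W
  R'_cast iron = ln(0.0366/0.0299)/(2πk) = 0.2022/(2π·51.8) = 6.212×10^-4 m·K/W
  R'_conv,out = 1/(2πr h) = 1/(2π·0.0366·12.4) = 0.3507 m·K/W
ΣR = 0.003857 + 6.212×10^-4 + 0.3507 = 0.3552 m·K/W
Q' = ΔT/ΣR = (516 K − 295.9 K)/0.3552 = 620 W/m

Q' = 620 W/m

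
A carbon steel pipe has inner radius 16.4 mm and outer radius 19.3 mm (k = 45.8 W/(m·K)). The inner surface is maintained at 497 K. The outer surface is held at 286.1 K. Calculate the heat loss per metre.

Q' = 2πk·ΔT/ln(r₂/r₁) = 2π × 45.8 × 210.9 / ln(0.0193/0.0164) = 3.73×10^5 W/m

Q' = 373 kW/m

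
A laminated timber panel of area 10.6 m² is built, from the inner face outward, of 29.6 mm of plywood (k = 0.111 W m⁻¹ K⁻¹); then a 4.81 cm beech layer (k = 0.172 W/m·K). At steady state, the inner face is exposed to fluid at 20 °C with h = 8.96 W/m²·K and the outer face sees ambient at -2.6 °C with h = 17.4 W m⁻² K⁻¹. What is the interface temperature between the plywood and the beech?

T = 8.05 °C

Series thermal resistances, inner to outer:
  R_conv,in = 1/(hA) = 1/(8.96·10.6) = 0.01053 K/W
  R_plywood = L/(kA) = 0.0296/(0.111·10.6) = 0.02516 K/W
  R_beech = L/(kA) = 0.0481/(0.172·10.6) = 0.02638 K/W
  R_conv,out = 1/(hA) = 1/(17.4·10.6) = 0.005422 K/W
ΣR = 0.01053 + 0.02516 + 0.02638 + 0.005422 = 0.06749 K/W
Q = ΔT/ΣR = (20 °C − -2.6 °C)/0.06749 = 334.9 W
From the inner boundary to the plywood/beech interface, ΣR_partial = 0.03569 K/W.
T_interface = T_in − Q·ΣR_partial = 20 °C − (334.9)(0.03569) = 8.05 °C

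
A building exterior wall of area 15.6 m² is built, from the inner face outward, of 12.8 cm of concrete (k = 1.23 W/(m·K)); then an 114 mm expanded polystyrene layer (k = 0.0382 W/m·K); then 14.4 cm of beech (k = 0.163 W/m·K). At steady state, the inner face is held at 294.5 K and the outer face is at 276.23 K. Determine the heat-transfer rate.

Q = 71.8 W

Series thermal resistances, inner to outer:
  R_concrete = L/(kA) = 0.128/(1.23·15.6) = 0.006671 K/W
  R_expanded polystyrene = L/(kA) = 0.114/(0.0382·15.6) = 0.1913 K/W
  R_beech = L/(kA) = 0.144/(0.163·15.6) = 0.05663 K/W
ΣR = 0.006671 + 0.1913 + 0.05663 = 0.2546 K/W
Q = ΔT/ΣR = (294.5 K − 276.23 K)/0.2546 = 71.8 W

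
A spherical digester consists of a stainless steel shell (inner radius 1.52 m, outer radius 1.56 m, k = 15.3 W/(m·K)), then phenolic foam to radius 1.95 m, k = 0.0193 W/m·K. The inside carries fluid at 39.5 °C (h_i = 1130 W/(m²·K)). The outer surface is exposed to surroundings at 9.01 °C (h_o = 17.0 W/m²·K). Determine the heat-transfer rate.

Q = 57.5 W

Resistance network (inner→outer):
  R_conv,in = 1/(4πr²h) = 1/(4π·1.52²·1130) = 3.048×10^-5 K/W
  R_stainless steel = (1/1.52 − 1/1.56)/(4πk) = 0.01687/(4π·15.3) = 8.774×10^-5 K/W
  R_phenolic foam = (1/1.56 − 1/1.95)/(4πk) = 0.1282/(4π·0.0193) = 0.5286 K/W
  R_conv,out = 1/(4πr²h) = 1/(4π·1.95²·17.0) = 0.001231 K/W
ΣR = 3.048×10^-5 + 8.774×10^-5 + 0.5286 + 0.001231 = 0.5299 K/W
Q = ΔT/ΣR = (39.5 °C − 9.01 °C)/0.5299 = 57.5 W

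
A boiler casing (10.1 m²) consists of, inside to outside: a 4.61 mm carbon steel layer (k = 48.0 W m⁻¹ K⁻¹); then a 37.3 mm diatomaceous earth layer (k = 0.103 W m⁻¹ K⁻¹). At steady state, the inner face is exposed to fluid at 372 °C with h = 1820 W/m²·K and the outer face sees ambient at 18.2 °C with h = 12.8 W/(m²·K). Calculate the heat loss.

Q = 8.10 kW

Series thermal resistances, inner to outer:
  R_conv,in = 1/(hA) = 1/(1820·10.1) = 5.440×10^-5 K/W
  R_carbon steel = L/(kA) = 0.00461/(48.0·10.1) = 9.509×10^-6 K/W
  R_diatomaceous earth = L/(kA) = 0.0373/(0.103·10.1) = 0.03586 K/W
  R_conv,out = 1/(hA) = 1/(12.8·10.1) = 0.007735 K/W
ΣR = 5.440×10^-5 + 9.509×10^-6 + 0.03586 + 0.007735 = 0.04366 K/W
Q = ΔT/ΣR = (372 °C − 18.2 °C)/0.04366 = 8100 W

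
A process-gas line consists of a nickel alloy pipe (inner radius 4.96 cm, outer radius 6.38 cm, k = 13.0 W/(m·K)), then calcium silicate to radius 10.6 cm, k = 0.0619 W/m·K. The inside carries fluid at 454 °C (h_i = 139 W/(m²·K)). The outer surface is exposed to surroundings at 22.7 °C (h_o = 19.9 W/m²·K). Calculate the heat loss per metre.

Q' = 307 W/m

Series thermal resistances, inner to outer:
  R'_conv,in = 1/(2πr h) = 1/(2π·0.0496·139) = 0.02308 m·K/W
  R'_nickel alloy = ln(0.0638/0.0496)/(2πk) = 0.2518/(2π·13.0) = 0.003082 m·K/W
  R'_calcium silicate = ln(0.106/0.0638)/(2πk) = 0.5077/(2π·0.0619) = 1.305 m·K/W
  R'_conv,out = 1/(2πr h) = 1/(2π·0.106·19.9) = 0.07545 m·K/W
ΣR = 0.02308 + 0.003082 + 1.305 + 0.07545 = 1.407 m·K/W
Q' = ΔT/ΣR = (454 °C − 22.7 °C)/1.407 = 307 W/m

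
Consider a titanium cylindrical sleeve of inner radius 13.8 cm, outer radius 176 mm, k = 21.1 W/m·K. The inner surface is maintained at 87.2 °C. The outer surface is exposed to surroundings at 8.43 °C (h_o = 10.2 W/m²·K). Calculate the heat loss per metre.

Q' = 870 W/m

Resistance network (inner→outer):
  R'_titanium = ln(0.176/0.138)/(2πk) = 0.2432/(2π·21.1) = 0.001835 m·K/W
  R'_conv,out = 1/(2πr h) = 1/(2π·0.176·10.2) = 0.08866 m·K/W
ΣR = 0.001835 + 0.08866 = 0.09050 m·K/W
Q' = ΔT/ΣR = (87.2 °C − 8.43 °C)/0.09050 = 870 W/m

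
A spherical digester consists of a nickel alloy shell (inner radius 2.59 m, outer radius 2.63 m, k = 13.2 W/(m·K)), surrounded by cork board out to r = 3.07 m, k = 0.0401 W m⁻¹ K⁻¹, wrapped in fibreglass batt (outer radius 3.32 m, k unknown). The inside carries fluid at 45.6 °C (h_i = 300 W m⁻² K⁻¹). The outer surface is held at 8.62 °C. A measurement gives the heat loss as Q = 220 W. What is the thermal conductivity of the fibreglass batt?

ΣR = ΔT/Q = |45.6 − 8.62|/220 = 0.1681 K/W
Known resistances:
  R_conv,in = 1/(4πr²h) = 1/(4π·2.59²·300) = 3.954×10^-5 K/W
  R_nickel alloy = (1/2.59 − 1/2.63)/(4πk) = 0.005872/(4π·13.2) = 3.540×10^-5 K/W
  R_cork board = (1/2.63 − 1/3.07)/(4πk) = 0.05450/(4π·0.0401) = 0.1081 K/W
R_fibreglass batt = ΣR − ΣR_known = 0.1681 − 0.1082 = 0.05990 K/W
(1/r₁−1/r₂)/(4πk) = 0.05990 ⇒ k = 0.02453/(4π·0.05990) = 0.0326 W/m·K

k = 0.0326 W/m·K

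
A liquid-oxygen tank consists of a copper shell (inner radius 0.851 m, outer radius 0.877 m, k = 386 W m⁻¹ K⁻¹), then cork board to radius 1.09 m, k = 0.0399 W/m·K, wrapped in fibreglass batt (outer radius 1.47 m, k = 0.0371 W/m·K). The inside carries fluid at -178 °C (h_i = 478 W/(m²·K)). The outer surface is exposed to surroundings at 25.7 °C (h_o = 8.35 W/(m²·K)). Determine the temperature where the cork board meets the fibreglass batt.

T = -83.4 °C

Resistance network (inner→outer):
  R_conv,in = 1/(4πr²h) = 1/(4π·0.851²·478) = 2.299×10^-4 K/W
  R_copper = (1/0.851 − 1/0.877)/(4πk) = 0.03484/(4π·386) = 7.182×10^-6 K/W
  R_cork board = (1/0.877 − 1/1.09)/(4πk) = 0.2228/(4π·0.0399) = 0.4444 K/W
  R_fibreglass batt = (1/1.09 − 1/1.47)/(4πk) = 0.2372/(4π·0.0371) = 0.5087 K/W
  R_conv,out = 1/(4πr²h) = 1/(4π·1.47²·8.35) = 0.004410 K/W
ΣR = 2.299×10^-4 + 7.182×10^-6 + 0.4444 + 0.5087 + 0.004410 = 0.9577 K/W
Q = ΔT/ΣR = (-178 °C − 25.7 °C)/0.9577 = -212.7 W
From the inner boundary to the cork board/fibreglass batt interface, ΣR_partial = 0.4446 K/W.
T_interface = T_in − Q·ΣR_partial = -178 °C − (-212.7)(0.4446) = -83.4 °C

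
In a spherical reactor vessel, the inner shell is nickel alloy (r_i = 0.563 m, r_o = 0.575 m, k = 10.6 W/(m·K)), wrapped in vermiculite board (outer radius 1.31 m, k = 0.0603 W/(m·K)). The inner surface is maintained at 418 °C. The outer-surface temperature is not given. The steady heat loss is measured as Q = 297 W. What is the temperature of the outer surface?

Series resistances:
  R_nickel alloy = (1/0.563 − 1/0.575)/(4πk) = 0.03707/(4π·10.6) = 2.783×10^-4 K/W
  R_vermiculite board = (1/0.575 − 1/1.31)/(4πk) = 0.9758/(4π·0.0603) = 1.288 K/W
ΣR = 1.288 K/W
ΔT = Q·ΣR = 297 × 1.288 = 382.5 K
Heat flows outward, so T_out = T_in − ΔT = 418 − 382.5 = 35.5 °C

T_out = 35.5 °C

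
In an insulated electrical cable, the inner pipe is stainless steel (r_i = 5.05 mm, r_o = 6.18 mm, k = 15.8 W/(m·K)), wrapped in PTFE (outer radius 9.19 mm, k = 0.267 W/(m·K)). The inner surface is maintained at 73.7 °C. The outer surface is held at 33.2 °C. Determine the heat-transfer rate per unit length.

Q' = 170 W/m

Series thermal resistances, inner to outer:
  R'_stainless steel = ln(0.00618/0.00505)/(2πk) = 0.2019/(2π·15.8) = 0.002034 m·K/W
  R'_PTFE = ln(0.00919/0.00618)/(2πk) = 0.3968/(2π·0.267) = 0.2365 m·K/W
ΣR = 0.002034 + 0.2365 = 0.2385 m·K/W
Q' = ΔT/ΣR = (73.7 °C − 33.2 °C)/0.2385 = 170 W/m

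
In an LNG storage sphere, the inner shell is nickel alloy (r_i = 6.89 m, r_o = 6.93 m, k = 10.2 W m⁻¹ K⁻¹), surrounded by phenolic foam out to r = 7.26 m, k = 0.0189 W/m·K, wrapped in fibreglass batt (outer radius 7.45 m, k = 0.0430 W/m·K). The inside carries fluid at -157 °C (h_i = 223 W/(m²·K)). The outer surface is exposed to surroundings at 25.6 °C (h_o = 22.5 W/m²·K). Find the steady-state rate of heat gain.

Q = 5.34 kW

Resistance network (inner→outer):
  R_conv,in = 1/(4πr²h) = 1/(4π·6.89²·223) = 7.517×10^-6 K/W
  R_nickel alloy = (1/6.89 − 1/6.93)/(4πk) = 8.377×10^-4/(4π·10.2) = 6.536×10^-6 K/W
  R_phenolic foam = (1/6.93 − 1/7.26)/(4πk) = 0.006559/(4π·0.0189) = 0.02762 K/W
  R_fibreglass batt = (1/7.26 − 1/7.45)/(4πk) = 0.003513/(4π·0.0430) = 0.006501 K/W
  R_conv,out = 1/(4πr²h) = 1/(4π·7.45²·22.5) = 6.372×10^-5 K/W
ΣR = 7.517×10^-6 + 6.536×10^-6 + 0.02762 + 0.006501 + 6.372×10^-5 = 0.03420 K/W
Q = ΔT/ΣR = (-157 °C − 25.6 °C)/0.03420 = -5340 W
(Negative Q ⇒ heat flows inward; heat gain = 5340 W.)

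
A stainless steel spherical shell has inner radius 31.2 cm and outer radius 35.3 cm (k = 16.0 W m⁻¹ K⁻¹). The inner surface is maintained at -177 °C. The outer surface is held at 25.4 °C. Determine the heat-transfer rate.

Q = 109 kW

Q = 4πk·ΔT/(1/r₁ − 1/r₂) = 4π × 16.0 × 202.4 / (1/0.312 − 1/0.353) = 1.09×10^5 W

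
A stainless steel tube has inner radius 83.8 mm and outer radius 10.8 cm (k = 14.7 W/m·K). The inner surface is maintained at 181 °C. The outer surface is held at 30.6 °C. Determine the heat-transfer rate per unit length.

Q' = 54800 W/m

Q' = 2πk·ΔT/ln(r₂/r₁) = 2π × 14.7 × 150.4 / ln(0.108/0.0838) = 54800 W/m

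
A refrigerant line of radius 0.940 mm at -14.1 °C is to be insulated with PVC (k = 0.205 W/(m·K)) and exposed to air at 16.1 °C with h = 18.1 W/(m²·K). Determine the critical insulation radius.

For a cylinder, r_cr = k_ins/h = 0.205/18.1 = 0.0113 m = 1.13 cm

r_cr = 1.13 cm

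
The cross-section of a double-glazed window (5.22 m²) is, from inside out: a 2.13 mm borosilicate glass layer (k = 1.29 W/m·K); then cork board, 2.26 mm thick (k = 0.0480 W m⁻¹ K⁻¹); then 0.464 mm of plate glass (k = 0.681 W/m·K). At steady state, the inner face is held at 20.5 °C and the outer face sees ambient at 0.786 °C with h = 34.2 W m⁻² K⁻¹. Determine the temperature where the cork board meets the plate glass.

T = 8.29 °C

Treat each layer as a resistance in series:
  R_borosilicate glass = L/(kA) = 0.00213/(1.29·5.22) = 3.163×10^-4 K/W
  R_cork board = L/(kA) = 0.00226/(0.0480·5.22) = 0.009020 K/W
  R_plate glass = L/(kA) = 4.64×10^-4/(0.681·5.22) = 1.305×10^-4 K/W
  R_conv,out = 1/(hA) = 1/(34.2·5.22) = 0.005601 K/W
ΣR = 3.163×10^-4 + 0.009020 + 1.305×10^-4 + 0.005601 = 0.01507 K/W
Q = ΔT/ΣR = (20.5 °C − 0.786 °C)/0.01507 = 1308 W
From the inner boundary to the cork board/plate glass interface, ΣR_partial = 0.009336 K/W.
T_interface = T_in − Q·ΣR_partial = 20.5 °C − (1308)(0.009336) = 8.29 °C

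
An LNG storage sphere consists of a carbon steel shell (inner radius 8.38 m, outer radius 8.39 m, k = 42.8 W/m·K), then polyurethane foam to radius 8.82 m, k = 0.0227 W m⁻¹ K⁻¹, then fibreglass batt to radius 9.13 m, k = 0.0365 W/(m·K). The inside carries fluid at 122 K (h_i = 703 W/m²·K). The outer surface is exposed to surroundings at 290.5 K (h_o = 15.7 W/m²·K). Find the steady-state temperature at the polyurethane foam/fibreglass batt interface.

Series thermal resistances, inner to outer:
  R_conv,in = 1/(4πr²h) = 1/(4π·8.38²·703) = 1.612×10^-6 K/W
  R_carbon steel = (1/8.38 − 1/8.39)/(4πk) = 1.422×10^-4/(4π·42.8) = 2.644×10^-7 K/W
  R_polyurethane foam = (1/8.39 − 1/8.82)/(4πk) = 0.005811/(4π·0.0227) = 0.02037 K/W
  R_fibreglass batt = (1/8.82 − 1/9.13)/(4πk) = 0.003850/(4π·0.0365) = 0.008393 K/W
  R_conv,out = 1/(4πr²h) = 1/(4π·9.13²·15.7) = 6.081×10^-5 K/W
ΣR = 1.612×10^-6 + 2.644×10^-7 + 0.02037 + 0.008393 + 6.081×10^-5 = 0.02883 K/W
Q = ΔT/ΣR = (122 K − 290.5 K)/0.02883 = -5845 W
From the inner boundary to the polyurethane foam/fibreglass batt interface, ΣR_partial = 0.02037 K/W.
T_interface = T_in − Q·ΣR_partial = 122 K − (-5845)(0.02037) = 241.1 K

T = 241.1 K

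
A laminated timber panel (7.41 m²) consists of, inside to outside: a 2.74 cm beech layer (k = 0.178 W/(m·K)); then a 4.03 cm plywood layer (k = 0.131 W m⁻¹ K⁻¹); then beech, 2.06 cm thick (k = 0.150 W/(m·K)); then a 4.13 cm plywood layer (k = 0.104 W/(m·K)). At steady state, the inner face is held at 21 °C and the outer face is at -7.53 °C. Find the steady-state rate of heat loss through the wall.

Series thermal resistances, inner to outer:
  R_beech = L/(kA) = 0.0274/(0.178·7.41) = 0.02077 K/W
  R_plywood = L/(kA) = 0.0403/(0.131·7.41) = 0.04152 K/W
  R_beech = L/(kA) = 0.0206/(0.150·7.41) = 0.01853 K/W
  R_plywood = L/(kA) = 0.0413/(0.104·7.41) = 0.05359 K/W
ΣR = 0.02077 + 0.04152 + 0.01853 + 0.05359 = 0.1344 K/W
Q = ΔT/ΣR = (21 °C − -7.53 °C)/0.1344 = 212 W

Q = 212 W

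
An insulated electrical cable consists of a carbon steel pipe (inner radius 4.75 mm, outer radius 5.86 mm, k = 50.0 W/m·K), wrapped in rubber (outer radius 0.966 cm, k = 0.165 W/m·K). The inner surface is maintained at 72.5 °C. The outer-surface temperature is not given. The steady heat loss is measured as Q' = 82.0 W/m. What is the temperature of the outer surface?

Sum the resistances:
  R'_carbon steel = ln(0.00586/0.00475)/(2πk) = 0.2100/(2π·50.0) = 6.685×10^-4 m·K/W
  R'_rubber = ln(0.00966/0.00586)/(2πk) = 0.4998/(2π·0.165) = 0.4821 m·K/W
ΣR = 0.4828 m·K/W
ΔT = Q'·ΣR = 82.0 × 0.4828 = 39.59 K
Heat flows outward, so T_out = T_in − ΔT = 72.5 − 39.59 = 32.9 °C

T_out = 32.9 °C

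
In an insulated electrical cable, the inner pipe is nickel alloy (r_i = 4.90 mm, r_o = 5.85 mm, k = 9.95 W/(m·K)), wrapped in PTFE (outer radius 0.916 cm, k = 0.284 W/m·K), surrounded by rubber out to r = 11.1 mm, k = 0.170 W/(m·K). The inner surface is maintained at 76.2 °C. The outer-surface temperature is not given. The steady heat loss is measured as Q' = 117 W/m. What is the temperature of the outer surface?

T_out = 25.4 °C

Series resistances:
  R'_nickel alloy = ln(0.00585/0.00490)/(2πk) = 0.1772/(2π·9.95) = 0.002835 m·K/W
  R'_PTFE = ln(0.00916/0.00585)/(2πk) = 0.4484/(2π·0.284) = 0.2513 m·K/W
  R'_rubber = ln(0.0111/0.00916)/(2πk) = 0.1921/(2π·0.170) = 0.1798 m·K/W
ΣR = 0.4340 m·K/W
ΔT = Q'·ΣR = 117 × 0.4340 = 50.78 K
Heat flows outward, so T_out = T_in − ΔT = 76.2 − 50.78 = 25.4 °C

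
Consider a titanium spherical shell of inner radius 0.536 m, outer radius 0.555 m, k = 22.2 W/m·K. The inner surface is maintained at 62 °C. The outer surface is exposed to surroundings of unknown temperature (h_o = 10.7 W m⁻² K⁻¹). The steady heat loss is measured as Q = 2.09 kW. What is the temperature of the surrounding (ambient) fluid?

T_out = 11.1 °C

Sum the resistances:
  R_titanium = (1/0.536 − 1/0.555)/(4πk) = 0.06387/(4π·22.2) = 2.289×10^-4 K/W
  R_conv,out = 1/(4πr²h) = 1/(4π·0.555²·10.7) = 0.02414 K/W
ΣR = 0.02437 K/W
ΔT = Q·ΣR = 2090 × 0.02437 = 50.93 K
Heat flows outward, so T_out = T_in − ΔT = 62 − 50.93 = 11.1 °C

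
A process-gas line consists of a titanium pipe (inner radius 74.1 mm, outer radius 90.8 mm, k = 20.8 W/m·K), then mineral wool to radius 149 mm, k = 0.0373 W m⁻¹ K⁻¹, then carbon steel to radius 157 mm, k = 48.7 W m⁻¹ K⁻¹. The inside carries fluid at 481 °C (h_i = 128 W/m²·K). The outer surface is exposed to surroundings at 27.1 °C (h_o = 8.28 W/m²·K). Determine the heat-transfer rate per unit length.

Resistance network (inner→outer):
  R'_conv,in = 1/(2πr h) = 1/(2π·0.0741·128) = 0.01678 m·K/W
  R'_titanium = ln(0.0908/0.0741)/(2πk) = 0.2032/(2π·20.8) = 0.001555 m·K/W
  R'_mineral wool = ln(0.149/0.0908)/(2πk) = 0.4953/(2π·0.0373) = 2.113 m·K/W
  R'_carbon steel = ln(0.157/0.149)/(2πk) = 0.05230/(2π·48.7) = 1.709×10^-4 m·K/W
  R'_conv,out = 1/(2πr h) = 1/(2π·0.157·8.28) = 0.1224 m·K/W
ΣR = 0.01678 + 0.001555 + 2.113 + 1.709×10^-4 + 0.1224 = 2.254 m·K/W
Q' = ΔT/ΣR = (481 °C − 27.1 °C)/2.254 = 201 W/m

Q' = 201 W/m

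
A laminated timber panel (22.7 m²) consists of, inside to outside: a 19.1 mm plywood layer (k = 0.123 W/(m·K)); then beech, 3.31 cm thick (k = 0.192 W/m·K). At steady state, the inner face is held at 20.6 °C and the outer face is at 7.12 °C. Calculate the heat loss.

Resistance network (inner→outer):
  R_plywood = L/(kA) = 0.0191/(0.123·22.7) = 0.006841 K/W
  R_beech = L/(kA) = 0.0331/(0.192·22.7) = 0.007595 K/W
ΣR = 0.006841 + 0.007595 = 0.01444 K/W
Q = ΔT/ΣR = (20.6 °C − 7.12 °C)/0.01444 = 934 W

Q = 934 W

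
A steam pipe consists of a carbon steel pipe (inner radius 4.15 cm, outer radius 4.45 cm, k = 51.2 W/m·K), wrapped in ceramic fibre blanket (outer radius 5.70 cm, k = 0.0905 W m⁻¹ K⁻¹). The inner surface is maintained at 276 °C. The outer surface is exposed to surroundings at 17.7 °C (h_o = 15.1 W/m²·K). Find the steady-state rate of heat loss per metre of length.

Q' = 416 W/m

Series thermal resistances, inner to outer:
  R'_carbon steel = ln(0.0445/0.0415)/(2πk) = 0.06980/(2π·51.2) = 2.170×10^-4 m·K/W
  R'_ceramic fibre blanket = ln(0.0570/0.0445)/(2πk) = 0.2476/(2π·0.0905) = 0.4354 m·K/W
  R'_conv,out = 1/(2πr h) = 1/(2π·0.0570·15.1) = 0.1849 m·K/W
ΣR = 2.170×10^-4 + 0.4354 + 0.1849 = 0.6205 m·K/W
Q' = ΔT/ΣR = (276 °C − 17.7 °C)/0.6205 = 416 W/m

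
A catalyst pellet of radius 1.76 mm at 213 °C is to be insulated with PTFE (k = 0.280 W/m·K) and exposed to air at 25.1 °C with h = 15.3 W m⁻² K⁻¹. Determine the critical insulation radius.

r_cr = 3.66 cm

For a sphere, r_cr = 2k_ins/h = 2·0.280/15.3 = 0.0366 m = 3.66 cm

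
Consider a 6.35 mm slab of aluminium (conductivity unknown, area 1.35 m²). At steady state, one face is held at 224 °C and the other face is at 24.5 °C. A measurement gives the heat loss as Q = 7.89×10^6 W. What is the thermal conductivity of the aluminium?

ΣR = ΔT/Q = |224 − 24.5|/7.89×10^6 = 2.529×10^-5 K/W
L/(kA) = 2.529×10^-5 ⇒ k = 0.00635/(2.529×10^-5·1.35) = 186 W/m·K

k = 186 W/m·K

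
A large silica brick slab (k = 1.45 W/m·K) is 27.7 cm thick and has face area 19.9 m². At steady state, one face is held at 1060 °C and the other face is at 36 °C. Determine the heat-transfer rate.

Q = kA·ΔT/L = 1.45 × 19.9 × |1060 °C − 36 °C| / 0.277 = 1.07×10^5 W

Q = 107 kW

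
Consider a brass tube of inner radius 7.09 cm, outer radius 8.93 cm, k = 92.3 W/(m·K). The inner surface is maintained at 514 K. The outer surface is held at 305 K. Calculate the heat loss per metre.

Q' = 2πk·ΔT/ln(r₂/r₁) = 2π × 92.3 × 209 / ln(0.0893/0.0709) = 5.25×10^5 W/m

Q' = 5.25×10^5 W/m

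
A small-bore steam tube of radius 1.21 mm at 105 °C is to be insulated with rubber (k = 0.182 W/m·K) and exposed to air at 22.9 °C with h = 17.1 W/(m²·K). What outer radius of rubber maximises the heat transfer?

r_cr = 1.06 cm

For a cylinder, r_cr = k_ins/h = 0.182/17.1 = 0.0106 m = 1.06 cm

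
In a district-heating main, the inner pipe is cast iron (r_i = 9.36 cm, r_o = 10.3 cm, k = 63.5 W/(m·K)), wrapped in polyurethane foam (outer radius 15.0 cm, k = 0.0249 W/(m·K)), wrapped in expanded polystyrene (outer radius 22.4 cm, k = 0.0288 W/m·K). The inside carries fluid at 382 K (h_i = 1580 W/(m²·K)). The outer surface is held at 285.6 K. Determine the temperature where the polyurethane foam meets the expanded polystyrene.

T = 331.8 K

Resistance network (inner→outer):
  R'_conv,in = 1/(2πr h) = 1/(2π·0.0936·1580) = 0.001076 m·K/W
  R'_cast iron = ln(0.103/0.0936)/(2πk) = 0.09570/(2π·63.5) = 2.399×10^-4 m·K/W
  R'_polyurethane foam = ln(0.150/0.103)/(2πk) = 0.3759/(2π·0.0249) = 2.403 m·K/W
  R'_expanded polystyrene = ln(0.224/0.150)/(2πk) = 0.4010/(2π·0.0288) = 2.216 m·K/W
ΣR = 0.001076 + 2.399×10^-4 + 2.403 + 2.216 = 4.620 m·K/W
Q' = ΔT/ΣR = (382 K − 285.6 K)/4.620 = 20.87 W/m
From the inner boundary to the polyurethane foam/expanded polystyrene interface, ΣR_partial = 2.404 m·K/W.
T_interface = T_in − Q'·ΣR_partial = 382 K − (20.87)(2.404) = 331.8 K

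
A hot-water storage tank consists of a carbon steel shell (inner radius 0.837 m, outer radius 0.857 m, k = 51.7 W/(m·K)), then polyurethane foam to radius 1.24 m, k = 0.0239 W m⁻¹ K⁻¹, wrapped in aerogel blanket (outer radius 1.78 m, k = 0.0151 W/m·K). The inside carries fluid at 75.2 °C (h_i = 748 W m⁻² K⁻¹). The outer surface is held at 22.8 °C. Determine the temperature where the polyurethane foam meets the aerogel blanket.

T = 49.9 °C

Series thermal resistances, inner to outer:
  R_conv,in = 1/(4πr²h) = 1/(4π·0.837²·748) = 1.519×10^-4 K/W
  R_carbon steel = (1/0.837 − 1/0.857)/(4πk) = 0.02788/(4π·51.7) = 4.292×10^-5 K/W
  R_polyurethane foam = (1/0.857 − 1/1.24)/(4πk) = 0.3604/(4π·0.0239) = 1.200 K/W
  R_aerogel blanket = (1/1.24 − 1/1.78)/(4πk) = 0.2447/(4π·0.0151) = 1.289 K/W
ΣR = 1.519×10^-4 + 4.292×10^-5 + 1.200 + 1.289 = 2.489 K/W
Q = ΔT/ΣR = (75.2 °C − 22.8 °C)/2.489 = 21.05 W
From the inner boundary to the polyurethane foam/aerogel blanket interface, ΣR_partial = 1.200 K/W.
T_interface = T_in − Q·ΣR_partial = 75.2 °C − (21.05)(1.200) = 49.9 °C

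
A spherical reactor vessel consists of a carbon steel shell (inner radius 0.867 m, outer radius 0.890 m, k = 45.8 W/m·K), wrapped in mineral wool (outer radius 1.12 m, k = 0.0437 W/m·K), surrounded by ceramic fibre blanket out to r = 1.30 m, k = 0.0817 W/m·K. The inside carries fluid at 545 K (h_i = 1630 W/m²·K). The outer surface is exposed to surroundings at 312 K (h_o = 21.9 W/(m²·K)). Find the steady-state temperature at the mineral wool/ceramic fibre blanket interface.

T = 364.6 K

Resistance network (inner→outer):
  R_conv,in = 1/(4πr²h) = 1/(4π·0.867²·1630) = 6.495×10^-5 K/W
  R_carbon steel = (1/0.867 − 1/0.890)/(4πk) = 0.02981/(4π·45.8) = 5.179×10^-5 K/W
  R_mineral wool = (1/0.890 − 1/1.12)/(4πk) = 0.2307/(4π·0.0437) = 0.4202 K/W
  R_ceramic fibre blanket = (1/1.12 − 1/1.30)/(4πk) = 0.1236/(4π·0.0817) = 0.1204 K/W
  R_conv,out = 1/(4πr²h) = 1/(4π·1.30²·21.9) = 0.002150 K/W
ΣR = 6.495×10^-5 + 5.179×10^-5 + 0.4202 + 0.1204 + 0.002150 = 0.5429 K/W
Q = ΔT/ΣR = (545 K − 312 K)/0.5429 = 429.2 W
From the inner boundary to the mineral wool/ceramic fibre blanket interface, ΣR_partial = 0.4203 K/W.
T_interface = T_in − Q·ΣR_partial = 545 K − (429.2)(0.4203) = 364.6 K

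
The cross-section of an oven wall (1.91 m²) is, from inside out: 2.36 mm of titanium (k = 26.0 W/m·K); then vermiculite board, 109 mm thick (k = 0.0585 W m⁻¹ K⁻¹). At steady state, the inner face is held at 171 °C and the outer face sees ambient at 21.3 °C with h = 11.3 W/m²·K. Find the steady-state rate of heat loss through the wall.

Resistance network (inner→outer):
  R_titanium = L/(kA) = 0.00236/(26.0·1.91) = 4.752×10^-5 K/W
  R_vermiculite board = L/(kA) = 0.109/(0.0585·1.91) = 0.9755 K/W
  R_conv,out = 1/(hA) = 1/(11.3·1.91) = 0.04633 K/W
ΣR = 4.752×10^-5 + 0.9755 + 0.04633 = 1.022 K/W
Q = ΔT/ΣR = (171 °C − 21.3 °C)/1.022 = 146 W

Q = 146 W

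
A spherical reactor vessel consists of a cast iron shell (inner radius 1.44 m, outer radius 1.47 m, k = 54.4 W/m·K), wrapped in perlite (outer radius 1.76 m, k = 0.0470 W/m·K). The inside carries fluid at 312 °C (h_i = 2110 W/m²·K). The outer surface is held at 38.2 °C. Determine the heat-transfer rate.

Q = 1440 W

Series thermal resistances, inner to outer:
  R_conv,in = 1/(4πr²h) = 1/(4π·1.44²·2110) = 1.819×10^-5 K/W
  R_cast iron = (1/1.44 − 1/1.47)/(4πk) = 0.01417/(4π·54.4) = 2.073×10^-5 K/W
  R_perlite = (1/1.47 − 1/1.76)/(4πk) = 0.1121/(4π·0.0470) = 0.1898 K/W
ΣR = 1.819×10^-5 + 2.073×10^-5 + 0.1898 = 0.1898 K/W
Q = ΔT/ΣR = (312 °C − 38.2 °C)/0.1898 = 1440 W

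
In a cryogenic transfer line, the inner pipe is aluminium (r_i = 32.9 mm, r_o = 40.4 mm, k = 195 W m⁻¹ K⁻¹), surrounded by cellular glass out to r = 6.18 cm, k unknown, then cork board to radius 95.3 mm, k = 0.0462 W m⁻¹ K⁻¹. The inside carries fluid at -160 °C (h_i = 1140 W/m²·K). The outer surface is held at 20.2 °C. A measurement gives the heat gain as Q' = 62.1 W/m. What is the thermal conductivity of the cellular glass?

ΣR = ΔT/Q' = |-160 − 20.2|/62.1 = 2.902 m·K/W
Known resistances:
  R'_conv,in = 1/(2πr h) = 1/(2π·0.0329·1140) = 0.004243 m·K/W
  R'_aluminium = ln(0.0404/0.0329)/(2πk) = 0.2054/(2π·195) = 1.676×10^-4 m·K/W
  R'_cork board = ln(0.0953/0.0618)/(2πk) = 0.4331/(2π·0.0462) = 1.492 m·K/W
R_cellular glass = ΣR − ΣR_known = 2.902 − 1.496 = 1.406 m·K/W
ln(r₂/r₁)/(2πk) = 1.406 ⇒ k = 0.4251/(2π·1.406) = 0.0481 W/m·K

k = 0.0481 W/m·K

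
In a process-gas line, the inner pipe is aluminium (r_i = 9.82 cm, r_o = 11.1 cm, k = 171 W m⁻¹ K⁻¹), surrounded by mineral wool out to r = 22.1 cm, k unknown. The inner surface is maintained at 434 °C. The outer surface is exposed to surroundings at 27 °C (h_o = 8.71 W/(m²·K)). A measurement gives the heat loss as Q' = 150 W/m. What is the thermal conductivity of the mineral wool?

ΣR = ΔT/Q' = |434 − 27|/150 = 2.713 m·K/W
Known resistances:
  R'_aluminium = ln(0.111/0.0982)/(2πk) = 0.1225/(2π·171) = 1.140×10^-4 m·K/W
  R'_conv,out = 1/(2πr h) = 1/(2π·0.221·8.71) = 0.08268 m·K/W
R_mineral wool = ΣR − ΣR_known = 2.713 − 0.08279 = 2.630 m·K/W
ln(r₂/r₁)/(2πk) = 2.630 ⇒ k = 0.6886/(2π·2.630) = 0.0417 W/m·K

k = 0.0417 W/m·K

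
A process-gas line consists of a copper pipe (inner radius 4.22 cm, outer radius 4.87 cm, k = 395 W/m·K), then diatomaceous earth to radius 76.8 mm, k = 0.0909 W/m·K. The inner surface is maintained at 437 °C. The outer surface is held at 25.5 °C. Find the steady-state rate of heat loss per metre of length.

Resistance network (inner→outer):
  R'_copper = ln(0.0487/0.0422)/(2πk) = 0.1433/(2π·395) = 5.772×10^-5 m·K/W
  R'_diatomaceous earth = ln(0.0768/0.0487)/(2πk) = 0.4555/(2π·0.0909) = 0.7976 m·K/W
ΣR = 5.772×10^-5 + 0.7976 = 0.7977 m·K/W
Q' = ΔT/ΣR = (437 °C − 25.5 °C)/0.7977 = 516 W/m

Q' = 516 W/m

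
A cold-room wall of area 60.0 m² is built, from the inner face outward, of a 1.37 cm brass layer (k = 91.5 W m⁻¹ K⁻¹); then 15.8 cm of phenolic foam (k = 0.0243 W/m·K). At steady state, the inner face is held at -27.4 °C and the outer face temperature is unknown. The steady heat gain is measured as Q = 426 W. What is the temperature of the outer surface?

T_out = 18.8 °C

Sum the resistances:
  R_brass = L/(kA) = 0.0137/(91.5·60.0) = 2.495×10^-6 K/W
  R_phenolic foam = L/(kA) = 0.158/(0.0243·60.0) = 0.1084 K/W
ΣR = 0.1084 K/W
ΔT = Q·ΣR = 426 × 0.1084 = 46.18 K
Heat flows inward, so T_out = T_in + ΔT = -27.4 + 46.18 = 18.8 °C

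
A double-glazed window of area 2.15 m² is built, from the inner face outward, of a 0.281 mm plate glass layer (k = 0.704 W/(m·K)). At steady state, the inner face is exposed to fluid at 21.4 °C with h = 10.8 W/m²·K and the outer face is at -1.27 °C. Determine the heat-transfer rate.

Q = 524 W

Series thermal resistances, inner to outer:
  R_conv,in = 1/(hA) = 1/(10.8·2.15) = 0.04307 K/W
  R_plate glass = L/(kA) = 2.81×10^-4/(0.704·2.15) = 1.857×10^-4 K/W
ΣR = 0.04307 + 1.857×10^-4 = 0.04326 K/W
Q = ΔT/ΣR = (21.4 °C − -1.27 °C)/0.04326 = 524 W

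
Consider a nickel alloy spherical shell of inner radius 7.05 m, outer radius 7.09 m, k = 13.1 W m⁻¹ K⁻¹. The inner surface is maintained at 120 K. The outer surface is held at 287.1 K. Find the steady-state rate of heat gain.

Q = 34400 kW

Q = 4πk·ΔT/(1/r₁ − 1/r₂) = 4π × 13.1 × 167.1 / (1/7.05 − 1/7.09) = 3.44×10^7 W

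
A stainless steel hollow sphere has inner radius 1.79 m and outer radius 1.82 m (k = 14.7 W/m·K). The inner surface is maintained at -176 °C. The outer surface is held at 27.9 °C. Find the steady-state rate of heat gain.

Q = 4πk·ΔT/(1/r₁ − 1/r₂) = 4π × 14.7 × 203.9 / (1/1.79 − 1/1.82) = 4.09×10^6 W

Q = 4090 kW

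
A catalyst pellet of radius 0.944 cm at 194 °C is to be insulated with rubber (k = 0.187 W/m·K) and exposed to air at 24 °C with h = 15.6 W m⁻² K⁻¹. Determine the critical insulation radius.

For a sphere, r_cr = 2k_ins/h = 2·0.187/15.6 = 0.0240 m = 2.40 cm

r_cr = 2.40 cm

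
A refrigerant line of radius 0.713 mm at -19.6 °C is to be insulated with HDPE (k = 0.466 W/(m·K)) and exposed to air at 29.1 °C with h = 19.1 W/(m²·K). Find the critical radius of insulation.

r_cr = 2.44 cm

For a cylinder, r_cr = k_ins/h = 0.466/19.1 = 0.0244 m = 2.44 cm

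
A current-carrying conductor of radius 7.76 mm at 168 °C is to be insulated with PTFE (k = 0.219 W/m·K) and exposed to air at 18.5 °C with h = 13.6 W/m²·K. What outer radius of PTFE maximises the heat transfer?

r_cr = 1.61 cm

For a cylinder, r_cr = k_ins/h = 0.219/13.6 = 0.0161 m = 1.61 cm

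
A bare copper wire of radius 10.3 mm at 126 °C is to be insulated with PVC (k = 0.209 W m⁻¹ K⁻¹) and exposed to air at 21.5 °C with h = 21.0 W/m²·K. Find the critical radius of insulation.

For a cylinder, r_cr = k_ins/h = 0.209/21.0 = 0.00995 m = 0.995 cm

r_cr = 0.995 cm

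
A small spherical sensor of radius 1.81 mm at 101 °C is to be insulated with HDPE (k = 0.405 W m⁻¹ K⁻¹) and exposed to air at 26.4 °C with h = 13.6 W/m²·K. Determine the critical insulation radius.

For a sphere, r_cr = 2k_ins/h = 2·0.405/13.6 = 0.0596 m = 5.96 cm

r_cr = 5.96 cm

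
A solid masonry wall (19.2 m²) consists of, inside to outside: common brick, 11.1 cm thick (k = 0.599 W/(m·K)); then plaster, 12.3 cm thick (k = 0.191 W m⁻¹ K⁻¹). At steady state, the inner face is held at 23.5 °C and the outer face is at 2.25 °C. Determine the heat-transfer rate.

Treat each layer as a resistance in series:
  R_common brick = L/(kA) = 0.111/(0.599·19.2) = 0.009652 K/W
  R_plaster = L/(kA) = 0.123/(0.191·19.2) = 0.03354 K/W
ΣR = 0.009652 + 0.03354 = 0.04319 K/W
Q = ΔT/ΣR = (23.5 °C − 2.25 °C)/0.04319 = 492 W

Q = 492 W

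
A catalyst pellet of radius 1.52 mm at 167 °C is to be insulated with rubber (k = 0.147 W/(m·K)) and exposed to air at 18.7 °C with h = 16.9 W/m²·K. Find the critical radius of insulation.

r_cr = 1.74 cm

For a sphere, r_cr = 2k_ins/h = 2·0.147/16.9 = 0.0174 m = 1.74 cm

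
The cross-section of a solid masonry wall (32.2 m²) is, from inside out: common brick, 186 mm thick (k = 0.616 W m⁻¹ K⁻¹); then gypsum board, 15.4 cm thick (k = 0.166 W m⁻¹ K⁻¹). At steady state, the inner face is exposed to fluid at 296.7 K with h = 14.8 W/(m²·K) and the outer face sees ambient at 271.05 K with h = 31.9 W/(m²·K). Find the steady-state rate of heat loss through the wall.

Treat each layer as a resistance in series:
  R_conv,in = 1/(hA) = 1/(14.8·32.2) = 0.002098 K/W
  R_common brick = L/(kA) = 0.186/(0.616·32.2) = 0.009377 K/W
  R_gypsum board = L/(kA) = 0.154/(0.166·32.2) = 0.02881 K/W
  R_conv,out = 1/(hA) = 1/(31.9·32.2) = 9.735×10^-4 K/W
ΣR = 0.002098 + 0.009377 + 0.02881 + 9.735×10^-4 = 0.04126 K/W
Q = ΔT/ΣR = (296.7 K − 271.05 K)/0.04126 = 622 W

Q = 622 W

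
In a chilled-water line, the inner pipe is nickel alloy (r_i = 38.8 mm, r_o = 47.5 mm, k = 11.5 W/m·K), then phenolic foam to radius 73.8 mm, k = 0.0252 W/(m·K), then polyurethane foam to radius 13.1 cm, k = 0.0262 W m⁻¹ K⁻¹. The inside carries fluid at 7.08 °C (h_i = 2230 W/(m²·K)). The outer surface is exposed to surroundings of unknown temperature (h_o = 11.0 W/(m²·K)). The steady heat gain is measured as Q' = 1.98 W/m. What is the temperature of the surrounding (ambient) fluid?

Series resistances:
  R'_conv,in = 1/(2πr h) = 1/(2π·0.0388·2230) = 0.001839 m·K/W
  R'_nickel alloy = ln(0.0475/0.0388)/(2πk) = 0.2023/(2π·11.5) = 0.002800 m·K/W
  R'_phenolic foam = ln(0.0738/0.0475)/(2πk) = 0.4406/(2π·0.0252) = 2.783 m·K/W
  R'_polyurethane foam = ln(0.131/0.0738)/(2πk) = 0.5738/(2π·0.0262) = 3.486 m·K/W
  R'_conv,out = 1/(2πr h) = 1/(2π·0.131·11.0) = 0.1104 m·K/W
ΣR = 6.384 m·K/W
ΔT = Q'·ΣR = 1.98 × 6.384 = 12.64 K
Heat flows inward, so T_out = T_in + ΔT = 7.08 + 12.64 = 19.7 °C

T_out = 19.7 °C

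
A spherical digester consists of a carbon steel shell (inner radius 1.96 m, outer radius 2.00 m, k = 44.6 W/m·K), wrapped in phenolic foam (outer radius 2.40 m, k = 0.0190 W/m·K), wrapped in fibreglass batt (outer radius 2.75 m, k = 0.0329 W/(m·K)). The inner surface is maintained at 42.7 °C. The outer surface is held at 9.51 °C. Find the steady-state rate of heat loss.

Resistance network (inner→outer):
  R_carbon steel = (1/1.96 − 1/2.00)/(4πk) = 0.01020/(4π·44.6) = 1.821×10^-5 K/W
  R_phenolic foam = (1/2.00 − 1/2.40)/(4πk) = 0.08333/(4π·0.0190) = 0.3490 K/W
  R_fibreglass batt = (1/2.40 − 1/2.75)/(4πk) = 0.05303/(4π·0.0329) = 0.1283 K/W
ΣR = 1.821×10^-5 + 0.3490 + 0.1283 = 0.4773 K/W
Q = ΔT/ΣR = (42.7 °C − 9.51 °C)/0.4773 = 69.5 W

Q = 69.5 W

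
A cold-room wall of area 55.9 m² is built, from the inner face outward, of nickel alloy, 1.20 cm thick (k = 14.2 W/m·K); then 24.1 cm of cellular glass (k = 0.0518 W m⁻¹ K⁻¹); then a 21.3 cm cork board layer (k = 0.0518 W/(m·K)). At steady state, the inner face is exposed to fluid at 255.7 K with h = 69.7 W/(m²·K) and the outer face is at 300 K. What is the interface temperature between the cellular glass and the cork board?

Treat each layer as a resistance in series:
  R_conv,in = 1/(hA) = 1/(69.7·55.9) = 2.567×10^-4 K/W
  R_nickel alloy = L/(kA) = 0.0120/(14.2·55.9) = 1.512×10^-5 K/W
  R_cellular glass = L/(kA) = 0.241/(0.0518·55.9) = 0.08323 K/W
  R_cork board = L/(kA) = 0.213/(0.0518·55.9) = 0.07356 K/W
ΣR = 2.567×10^-4 + 1.512×10^-5 + 0.08323 + 0.07356 = 0.1571 K/W
Q = ΔT/ΣR = (255.7 K − 300 K)/0.1571 = -282.0 W
From the inner boundary to the cellular glass/cork board interface, ΣR_partial = 0.08350 K/W.
T_interface = T_in − Q·ΣR_partial = 255.7 K − (-282.0)(0.08350) = 279.25 K

T = 279.25 K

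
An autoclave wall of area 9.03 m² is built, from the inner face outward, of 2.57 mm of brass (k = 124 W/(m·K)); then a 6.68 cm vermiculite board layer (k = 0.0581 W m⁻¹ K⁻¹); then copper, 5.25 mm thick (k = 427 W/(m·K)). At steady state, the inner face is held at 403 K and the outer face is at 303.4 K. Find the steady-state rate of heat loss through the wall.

Q = 782 W

Series thermal resistances, inner to outer:
  R_brass = L/(kA) = 0.00257/(124·9.03) = 2.295×10^-6 K/W
  R_vermiculite board = L/(kA) = 0.0668/(0.0581·9.03) = 0.1273 K/W
  R_copper = L/(kA) = 0.00525/(427·9.03) = 1.362×10^-6 K/W
ΣR = 2.295×10^-6 + 0.1273 + 1.362×10^-6 = 0.1273 K/W
Q = ΔT/ΣR = (403 K − 303.4 K)/0.1273 = 782 W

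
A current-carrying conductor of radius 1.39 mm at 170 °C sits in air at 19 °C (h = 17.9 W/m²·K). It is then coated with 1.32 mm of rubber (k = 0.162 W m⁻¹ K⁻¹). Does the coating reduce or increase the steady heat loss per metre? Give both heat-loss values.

Critical radius for a cylinder: r_cr = k/h = 0.00905 m = 0.905 cm.
Outer radius after coating: r₂ = 0.00139 + 0.00132 = 0.00271 m.
Since r₁ < r_cr and r₂ ≤ r_cr, the coating moves toward the maximum at r_cr — heat loss rises.
Bare: R = 1/(2πr₁h) = 6.397 m·K/W; Q = 151/6.397 = 23.6 W/m.
Coated: R = R_cond + R_conv = 3.937 m·K/W; Q = 151/3.937 = 38.4 W/m.

increases: 23.6 → 38.4 W/m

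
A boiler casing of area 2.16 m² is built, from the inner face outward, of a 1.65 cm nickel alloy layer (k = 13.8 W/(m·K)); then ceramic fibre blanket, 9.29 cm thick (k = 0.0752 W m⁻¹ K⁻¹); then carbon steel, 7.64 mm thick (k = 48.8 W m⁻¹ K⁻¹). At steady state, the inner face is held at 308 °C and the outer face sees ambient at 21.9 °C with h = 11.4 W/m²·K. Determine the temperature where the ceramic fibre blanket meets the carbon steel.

Resistance network (inner→outer):
  R_nickel alloy = L/(kA) = 0.0165/(13.8·2.16) = 5.535×10^-4 K/W
  R_ceramic fibre blanket = L/(kA) = 0.0929/(0.0752·2.16) = 0.5719 K/W
  R_carbon steel = L/(kA) = 0.00764/(48.8·2.16) = 7.248×10^-5 K/W
  R_conv,out = 1/(hA) = 1/(11.4·2.16) = 0.04061 K/W
ΣR = 5.535×10^-4 + 0.5719 + 7.248×10^-5 + 0.04061 = 0.6131 K/W
Q = ΔT/ΣR = (308 °C − 21.9 °C)/0.6131 = 466.6 W
From the inner boundary to the ceramic fibre blanket/carbon steel interface, ΣR_partial = 0.5725 K/W.
T_interface = T_in − Q·ΣR_partial = 308 °C − (466.6)(0.5725) = 40.9 °C

T = 40.9 °C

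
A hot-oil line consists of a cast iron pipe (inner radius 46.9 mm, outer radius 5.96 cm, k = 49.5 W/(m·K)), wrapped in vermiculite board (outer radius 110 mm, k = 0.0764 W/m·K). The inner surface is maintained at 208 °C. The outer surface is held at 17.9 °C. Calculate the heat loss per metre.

Q' = 149 W/m

Series thermal resistances, inner to outer:
  R'_cast iron = ln(0.0596/0.0469)/(2πk) = 0.2396/(2π·49.5) = 7.705×10^-4 m·K/W
  R'_vermiculite board = ln(0.110/0.0596)/(2πk) = 0.6128/(2π·0.0764) = 1.277 m·K/W
ΣR = 7.705×10^-4 + 1.277 = 1.278 m·K/W
Q' = ΔT/ΣR = (208 °C − 17.9 °C)/1.278 = 149 W/m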